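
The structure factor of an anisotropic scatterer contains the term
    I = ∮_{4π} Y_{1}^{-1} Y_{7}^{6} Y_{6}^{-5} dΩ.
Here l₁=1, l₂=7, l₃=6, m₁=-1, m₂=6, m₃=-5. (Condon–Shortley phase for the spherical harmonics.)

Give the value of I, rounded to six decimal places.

0.309019

Checks pass: Σm=0; 14 even; l₃=6∈[6,8].
(2·1+1)(2·7+1)(2·6+1) = 585
Δ: 2! 0! 12! / 15! → 1/1365
sum: t=1:−1/518400 = -1/518400
3j²(1 7 6; 0 0 0) = Δ·Π!·Σ² = 7/195  (sign -1)
sum: t=2:+1/79833600 = 1/79833600
3j²(1 7 6; -1 6 -5) = Δ·Π!·Σ² = 2/35  (sign -1)
combine: 4πI² = 585·7/195·2/35 = 6/5
take √, sign +1: I = 0.30901936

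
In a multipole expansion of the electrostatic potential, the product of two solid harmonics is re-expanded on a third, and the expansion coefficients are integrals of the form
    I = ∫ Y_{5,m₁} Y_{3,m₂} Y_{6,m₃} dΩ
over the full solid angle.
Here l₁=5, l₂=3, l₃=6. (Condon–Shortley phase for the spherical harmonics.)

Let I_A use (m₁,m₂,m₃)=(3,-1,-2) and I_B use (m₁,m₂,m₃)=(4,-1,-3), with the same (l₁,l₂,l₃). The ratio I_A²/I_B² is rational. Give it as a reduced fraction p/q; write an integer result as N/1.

49/72

Same 5,3,6: normalisation and zero-m 3j drop out of the ratio.
A: Δ: 2! 8! 4! / 15! → 1/675675; sum: t=0:+1/11520 t=1:−1/30240 t=2:+1/1935360 = 1/18432; 3j²(5 3 6; 3 -1 -2) = Δ·Π!·Σ² = 7/429  (sign +1)
B: Δ: 2! 8! 4! / 15! → 1/675675; sum: t=0:+1/40320 t=1:−1/241920 = 1/48384; 3j²(5 3 6; 4 -1 -3) = Δ·Π!·Σ² = 24/1001  (sign -1)
I_A²/I_B² = (7/429)/(24/1001) = 49/72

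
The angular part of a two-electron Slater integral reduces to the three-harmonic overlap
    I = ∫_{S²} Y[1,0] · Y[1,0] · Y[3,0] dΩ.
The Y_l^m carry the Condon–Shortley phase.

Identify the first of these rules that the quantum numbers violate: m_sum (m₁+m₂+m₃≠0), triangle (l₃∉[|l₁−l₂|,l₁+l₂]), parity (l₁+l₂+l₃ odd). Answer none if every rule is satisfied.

triangle

Σmᵢ = 0  ✓
l₃∈[|l₁−l₂|,l₁+l₂]=[0,2], have l₃=3  ✗
Σlᵢ = 5 ⇒ odd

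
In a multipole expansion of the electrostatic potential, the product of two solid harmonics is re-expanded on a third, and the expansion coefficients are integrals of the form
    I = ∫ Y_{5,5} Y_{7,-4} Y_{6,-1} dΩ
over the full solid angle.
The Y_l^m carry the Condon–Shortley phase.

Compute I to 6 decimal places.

Rules hold: Σm=0, L=18 even, 2≤6≤12.
N = 11·15·13 = 2145
Δ = 6!·4!·8!/19! = 1/174594420
Racah Σ t=1..5: t=1:−1/4147200 t=2:+1/207360 t=3:−1/82944 t=4:+1/207360 t=5:−1/4147200 = -1/345600
⇒ 3j(5 7 6; 0 0 0)² = 420/46189, sgn -1
Racah Σ t=0..0: t=0:+1/12441600 = 1/12441600
⇒ 3j(5 7 6; 5 -4 -1)² = 245/12597, sgn -1
4πI² = N·(3j₀)²·(3jₘ)² = 514500/1356277
I = +1·√(0.379347/4π) = 0.17374550

0.173745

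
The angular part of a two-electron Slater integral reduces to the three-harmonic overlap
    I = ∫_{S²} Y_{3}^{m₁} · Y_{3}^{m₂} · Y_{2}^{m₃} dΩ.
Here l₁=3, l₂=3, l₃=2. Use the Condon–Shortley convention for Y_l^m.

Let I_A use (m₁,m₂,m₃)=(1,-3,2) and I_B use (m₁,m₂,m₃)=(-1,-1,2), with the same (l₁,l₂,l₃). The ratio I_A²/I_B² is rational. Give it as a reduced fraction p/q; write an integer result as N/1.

5/12

Same 3,3,2: normalisation and zero-m 3j drop out of the ratio.
A: Δ: 4! 2! 2! / 9! → 1/3780; sum: t=0:+1/96 = 1/96; 3j²(3 3 2; 1 -3 2) = Δ·Π!·Σ² = 1/42  (sign +1)
B: Δ: 4! 2! 2! / 9! → 1/3780; sum: t=2:+1/16 = 1/16; 3j²(3 3 2; -1 -1 2) = Δ·Π!·Σ² = 2/35  (sign +1)
I_A²/I_B² = (1/42)/(2/35) = 5/12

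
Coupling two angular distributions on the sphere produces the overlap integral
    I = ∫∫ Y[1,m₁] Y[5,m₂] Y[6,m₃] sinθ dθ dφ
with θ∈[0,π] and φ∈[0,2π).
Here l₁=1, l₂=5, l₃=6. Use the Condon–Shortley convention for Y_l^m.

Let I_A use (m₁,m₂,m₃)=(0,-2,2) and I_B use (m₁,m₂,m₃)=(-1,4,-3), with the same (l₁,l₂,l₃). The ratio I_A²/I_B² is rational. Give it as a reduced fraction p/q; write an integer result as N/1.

Shared (l₁,l₂,l₃)=(1,5,6): N and (l;000)² cancel in I_A²/I_B².
A: Δ = 0!·2!·10!/13! = 1/858; Racah Σ t=0..0: t=0:+1/30240 = 1/30240; ⇒ 3j(1 5 6; 0 -2 2)² = 16/429, sgn +1
B: Δ = 0!·2!·10!/13! = 1/858; Racah Σ t=0..0: t=0:+1/725760 = 1/725760; ⇒ 3j(1 5 6; -1 4 -3)² = 1/286, sgn -1
I_A²/I_B² = (16/429)/(1/286) = 32/3

32/3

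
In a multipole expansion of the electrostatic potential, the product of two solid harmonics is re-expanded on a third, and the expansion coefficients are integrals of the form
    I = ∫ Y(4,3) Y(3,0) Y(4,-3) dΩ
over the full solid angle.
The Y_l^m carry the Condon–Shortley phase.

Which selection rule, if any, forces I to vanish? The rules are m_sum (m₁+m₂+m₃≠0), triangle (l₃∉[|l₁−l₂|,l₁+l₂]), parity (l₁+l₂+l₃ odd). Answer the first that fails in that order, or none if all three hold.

parity

m₁+m₂+m₃ = 3 + 0 − 3 = 0  ✓
triangle: |4−3|=1 ≤ l₃=4 ≤ 4+3=7  ✓
parity: l₁+l₂+l₃ = 11 is odd  ✗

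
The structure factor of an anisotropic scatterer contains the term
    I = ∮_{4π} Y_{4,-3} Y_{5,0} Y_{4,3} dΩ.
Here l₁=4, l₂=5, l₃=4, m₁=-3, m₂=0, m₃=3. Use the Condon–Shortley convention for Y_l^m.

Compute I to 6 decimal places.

0.000000

L=13 odd ⇒ parity kills the (l;000) factor ⇒ I = 0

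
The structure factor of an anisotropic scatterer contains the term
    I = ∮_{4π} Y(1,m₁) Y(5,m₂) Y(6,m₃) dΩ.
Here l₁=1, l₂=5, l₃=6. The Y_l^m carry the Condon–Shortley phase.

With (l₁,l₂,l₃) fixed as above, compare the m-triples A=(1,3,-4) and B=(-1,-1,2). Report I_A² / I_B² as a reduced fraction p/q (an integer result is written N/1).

Shared (l₁,l₂,l₃)=(1,5,6): N and (l;000)² cancel in I_A²/I_B².
A: Δ = 0!·2!·10!/13! = 1/858; Racah Σ t=0..0: t=0:+1/161280 = 1/161280; ⇒ 3j(1 5 6; 1 3 -4)² = 15/286, sgn +1
B: Δ = 0!·2!·10!/13! = 1/858; Racah Σ t=0..0: t=0:+1/34560 = 1/34560; ⇒ 3j(1 5 6; -1 -1 2)² = 14/429, sgn +1
I_A²/I_B² = (15/286)/(14/429) = 45/28

45/28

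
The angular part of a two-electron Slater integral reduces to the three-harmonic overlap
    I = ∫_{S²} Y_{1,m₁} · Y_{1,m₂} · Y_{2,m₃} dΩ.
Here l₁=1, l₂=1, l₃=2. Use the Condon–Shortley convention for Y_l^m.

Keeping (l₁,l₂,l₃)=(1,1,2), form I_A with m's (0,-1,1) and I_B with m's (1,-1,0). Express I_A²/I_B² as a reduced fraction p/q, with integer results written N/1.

3/1

Shared (l₁,l₂,l₃)=(1,1,2): N and (l;000)² cancel in I_A²/I_B².
A: Δ = 0!·2!·2!/5! = 1/30; Racah Σ t=0..0: t=0:+1/2 = 1/2; ⇒ 3j(1 1 2; 0 -1 1)² = 1/10, sgn -1
B: Δ = 0!·2!·2!/5! = 1/30; Racah Σ t=0..0: t=0:+1/4 = 1/4; ⇒ 3j(1 1 2; 1 -1 0)² = 1/30, sgn +1
I_A²/I_B² = (1/10)/(1/30) = 3/1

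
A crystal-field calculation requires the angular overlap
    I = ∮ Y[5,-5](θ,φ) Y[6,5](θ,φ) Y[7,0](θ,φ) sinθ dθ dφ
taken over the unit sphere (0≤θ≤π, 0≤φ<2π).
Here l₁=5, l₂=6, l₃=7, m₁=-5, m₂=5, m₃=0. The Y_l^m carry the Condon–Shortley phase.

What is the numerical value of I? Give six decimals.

0.065670

m-sum 0 ✓  L=18 even ✓  1≤7≤11 ✓
Π(2lᵢ+1) = 11×13×15 = 2145
triangle coeff Δ(5,6,7) = 1/174594420
Σ_t [0,4]: t=0:+1/4147200 t=1:−1/207360 t=2:+1/82944 t=3:−1/207360 t=4:+1/4147200 = 1/345600
(3j)²=420/46189 [(5 6 7; 0 0 0)], sign=-1
Σ_t [4,4]: t=4:+1/87091200 = 1/87091200
(3j)²=35/12597 [(5 6 7; -5 5 0)], sign=-1
⇒ 4πI² = 73500/1356277
I = (+1)√(73500/1356277/(4π)) = 0.06566963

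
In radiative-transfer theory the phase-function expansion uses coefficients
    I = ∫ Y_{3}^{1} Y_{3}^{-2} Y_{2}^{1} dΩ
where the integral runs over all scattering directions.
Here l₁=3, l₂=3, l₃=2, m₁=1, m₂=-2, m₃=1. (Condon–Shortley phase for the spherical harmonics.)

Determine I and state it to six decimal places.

0.162868

m-sum 0 ✓  L=8 even ✓  0≤2≤6 ✓
Π(2lᵢ+1) = 7×7×5 = 245
triangle coeff Δ(3,3,2) = 1/3780
Σ_t [1,3]: t=1:−1/24 t=2:+1/4 t=3:−1/24 = 1/6
(3j)²=4/105 [(3 3 2; 0 0 0)], sign=+1
Σ_t [0,1]: t=0:+1/48 t=1:−1/12 = -1/16
(3j)²=1/28 [(3 3 2; 1 -2 1)], sign=+1
⇒ 4πI² = 1/3
I = (+1)√(1/3/(4π)) = 0.16286750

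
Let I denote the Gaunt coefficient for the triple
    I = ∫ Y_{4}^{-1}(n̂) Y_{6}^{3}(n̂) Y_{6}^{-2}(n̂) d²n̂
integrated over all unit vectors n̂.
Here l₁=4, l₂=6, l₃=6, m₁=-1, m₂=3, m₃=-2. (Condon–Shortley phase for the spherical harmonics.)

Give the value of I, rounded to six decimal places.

m-sum 0 ✓  L=16 even ✓  2≤6≤10 ✓
Π(2lᵢ+1) = 9×13×13 = 1521
triangle coeff Δ(4,6,6) = 1/15315300
Σ_t [0,4]: t=0:+1/829440 t=1:−1/25920 t=2:+1/9216 t=3:−1/25920 t=4:+1/829440 = 7/207360
(3j)²=28/2431 [(4 6 6; 0 0 0)], sign=+1
Σ_t [1,4]: t=1:−1/5806080 t=2:+1/120960 t=3:−1/34560 t=4:+1/103680 = -13/1161216
(3j)²=65/5236 [(4 6 6; -1 3 -2)], sign=-1
⇒ 4πI² = 7605/34969
I = (-1)√(7605/34969/(4π)) = -0.13155370

-0.131554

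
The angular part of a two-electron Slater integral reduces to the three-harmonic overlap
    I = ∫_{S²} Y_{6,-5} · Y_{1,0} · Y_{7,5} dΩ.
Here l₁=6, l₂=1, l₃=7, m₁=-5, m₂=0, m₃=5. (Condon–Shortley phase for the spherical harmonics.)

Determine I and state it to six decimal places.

Checks pass: Σm=0; 14 even; l₃=7∈[5,7].
(2·6+1)(2·1+1)(2·7+1) = 585
Δ: 0! 12! 2! / 15! → 1/1365
sum: t=0:+1/518400 = 1/518400
3j²(6 1 7; 0 0 0) = Δ·Π!·Σ² = 7/195  (sign -1)
sum: t=0:+1/39916800 = 1/39916800
3j²(6 1 7; -5 0 5) = Δ·Π!·Σ² = 8/455  (sign +1)
combine: 4πI² = 585·7/195·8/455 = 24/65
take √, sign -1: I = -0.17141310

-0.171413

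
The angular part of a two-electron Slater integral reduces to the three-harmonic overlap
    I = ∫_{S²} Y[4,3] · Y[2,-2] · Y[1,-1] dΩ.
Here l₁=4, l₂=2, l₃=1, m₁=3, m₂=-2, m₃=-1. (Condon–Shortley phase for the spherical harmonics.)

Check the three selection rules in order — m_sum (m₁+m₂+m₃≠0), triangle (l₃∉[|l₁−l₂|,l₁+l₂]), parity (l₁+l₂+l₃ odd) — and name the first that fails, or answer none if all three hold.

triangle

azimuthal sum: 3 − 2 − 1 = 0  ✓
2 ≤ 1 ≤ 6 (triangle on l)  ✗
L = 4 + 2 + 1 = 7 (odd)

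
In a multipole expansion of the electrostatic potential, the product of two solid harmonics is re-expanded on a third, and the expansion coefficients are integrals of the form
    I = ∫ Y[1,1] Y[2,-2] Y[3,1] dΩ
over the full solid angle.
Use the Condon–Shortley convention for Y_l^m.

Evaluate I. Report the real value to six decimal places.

-0.082589

m-sum 0 ✓  L=6 even ✓  1≤3≤3 ✓
Π(2lᵢ+1) = 3×5×7 = 105
triangle coeff Δ(1,2,3) = 1/105
Σ_t [0,0]: t=0:+1/4 = 1/4
(3j)²=3/35 [(1 2 3; 0 0 0)], sign=-1
Σ_t [0,0]: t=0:+1/48 = 1/48
(3j)²=1/105 [(1 2 3; 1 -2 1)], sign=+1
⇒ 4πI² = 3/35
I = (-1)√(3/35/(4π)) = -0.08258890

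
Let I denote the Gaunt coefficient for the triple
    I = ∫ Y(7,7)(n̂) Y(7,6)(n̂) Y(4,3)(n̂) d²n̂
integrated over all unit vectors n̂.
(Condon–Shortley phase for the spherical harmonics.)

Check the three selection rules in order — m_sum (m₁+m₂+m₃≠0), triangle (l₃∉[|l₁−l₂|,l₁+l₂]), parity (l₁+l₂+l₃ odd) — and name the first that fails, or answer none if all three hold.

Σmᵢ = 16  ✗
l₃∈[|l₁−l₂|,l₁+l₂]=[0,14], have l₃=4
Σlᵢ = 18 ⇒ even

m_sum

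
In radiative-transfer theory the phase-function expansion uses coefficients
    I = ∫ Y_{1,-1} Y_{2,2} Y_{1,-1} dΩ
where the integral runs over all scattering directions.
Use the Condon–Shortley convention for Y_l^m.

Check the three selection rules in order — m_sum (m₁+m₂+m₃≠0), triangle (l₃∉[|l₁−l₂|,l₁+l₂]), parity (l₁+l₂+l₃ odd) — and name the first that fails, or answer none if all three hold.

m₁+m₂+m₃ = -1 + 2 − 1 = 0  ✓
triangle: |1−2|=1 ≤ l₃=1 ≤ 1+2=3  ✓
parity: l₁+l₂+l₃ = 4 is even  ✓

none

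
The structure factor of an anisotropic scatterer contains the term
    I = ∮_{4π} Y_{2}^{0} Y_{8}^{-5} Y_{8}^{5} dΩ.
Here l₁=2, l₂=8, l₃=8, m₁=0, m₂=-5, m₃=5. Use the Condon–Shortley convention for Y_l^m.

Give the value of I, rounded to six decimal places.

0.006640

Rules hold: Σm=0, L=18 even, 6≤8≤10.
N = 5·17·17 = 1445
Δ = 2!·2!·14!/19! = 1/348840
Racah Σ t=0..2: t=0:+1/116121600 t=1:−1/25401600 t=2:+1/116121600 = -1/45158400
⇒ 3j(2 8 8; 0 0 0)² = 24/1615, sgn -1
Racah Σ t=0..2: t=0:+1/958003200 t=1:−1/958003200 t=2:+1/24908083200 = 1/24908083200
⇒ 3j(2 8 8; 0 -5 5)² = 1/38760, sgn -1
4πI² = N·(3j₀)²·(3jₘ)² = 1/1805
I = +1·√(0.000554017/4π) = 0.00663982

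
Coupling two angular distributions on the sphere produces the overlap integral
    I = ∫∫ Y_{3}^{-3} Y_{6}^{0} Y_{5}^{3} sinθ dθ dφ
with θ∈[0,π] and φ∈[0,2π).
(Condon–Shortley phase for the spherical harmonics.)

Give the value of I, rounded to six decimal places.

-0.110086

m-sum 0 ✓  L=14 even ✓  3≤5≤9 ✓
Π(2lᵢ+1) = 7×13×11 = 1001
triangle coeff Δ(3,6,5) = 1/675675
Σ_t [1,3]: t=1:−1/8640 t=2:+1/2304 t=3:−1/8640 = 7/34560
(3j)²=7/429 [(3 6 5; 0 0 0)], sign=-1
Σ_t [4,4]: t=4:+1/69120 = 1/69120
(3j)²=4/429 [(3 6 5; -3 0 3)], sign=+1
⇒ 4πI² = 196/1287
I = (-1)√(196/1287/(4π)) = -0.11008644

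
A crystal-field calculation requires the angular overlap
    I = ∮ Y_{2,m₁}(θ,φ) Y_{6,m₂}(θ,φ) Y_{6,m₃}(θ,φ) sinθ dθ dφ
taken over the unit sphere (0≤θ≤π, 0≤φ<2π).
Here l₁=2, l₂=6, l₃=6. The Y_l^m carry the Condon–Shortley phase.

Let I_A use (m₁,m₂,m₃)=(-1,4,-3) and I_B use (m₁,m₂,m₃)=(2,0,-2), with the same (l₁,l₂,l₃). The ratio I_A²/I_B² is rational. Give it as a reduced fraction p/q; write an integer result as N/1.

l's match ⇒ only the (l;m) 3-j factors differ between A and B.
A: triangle coeff Δ(2,6,6) = 1/90090; Σ_t [1,2]: t=1:−1/725760 t=2:+1/161280 = 1/207360; (3j)²=7/286 [(2 6 6; -1 4 -3)], sign=-1
B: triangle coeff Δ(2,6,6) = 1/90090; Σ_t [0,0]: t=0:+1/69120 = 1/69120; (3j)²=4/143 [(2 6 6; 2 0 -2)], sign=+1
I_A²/I_B² = (7/286)/(4/143) = 7/8

7/8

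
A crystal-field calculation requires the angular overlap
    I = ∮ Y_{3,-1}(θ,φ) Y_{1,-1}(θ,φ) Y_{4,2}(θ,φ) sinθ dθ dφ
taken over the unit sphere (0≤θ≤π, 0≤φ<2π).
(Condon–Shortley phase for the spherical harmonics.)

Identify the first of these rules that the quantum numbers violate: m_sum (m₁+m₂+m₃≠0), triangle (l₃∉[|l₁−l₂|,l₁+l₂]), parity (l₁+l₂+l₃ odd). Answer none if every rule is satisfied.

azimuthal sum: -1 − 1 + 2 = 0  ✓
2 ≤ 4 ≤ 4 (triangle on l)  ✓
L = 3 + 1 + 4 = 8 (even)  ✓

none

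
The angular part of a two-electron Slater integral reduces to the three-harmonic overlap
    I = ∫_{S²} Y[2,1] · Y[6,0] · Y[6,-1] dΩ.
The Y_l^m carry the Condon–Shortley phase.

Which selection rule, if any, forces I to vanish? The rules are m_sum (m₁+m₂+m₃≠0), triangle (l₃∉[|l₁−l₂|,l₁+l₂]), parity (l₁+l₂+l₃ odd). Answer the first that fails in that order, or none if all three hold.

Σmᵢ = 0  ✓
l₃∈[|l₁−l₂|,l₁+l₂]=[4,8], have l₃=6  ✓
Σlᵢ = 14 ⇒ even  ✓

none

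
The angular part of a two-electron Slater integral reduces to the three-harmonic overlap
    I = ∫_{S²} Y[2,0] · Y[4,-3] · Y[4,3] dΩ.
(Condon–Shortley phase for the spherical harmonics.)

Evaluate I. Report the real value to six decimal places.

m-sum 0 ✓  L=10 even ✓  2≤4≤6 ✓
Π(2lᵢ+1) = 5×9×9 = 405
triangle coeff Δ(2,4,4) = 1/13860
Σ_t [0,2]: t=0:+1/192 t=1:−1/36 t=2:+1/192 = -5/288
(3j)²=20/693 [(2 4 4; 0 0 0)], sign=-1
Σ_t [0,1]: t=0:+1/480 t=1:−1/720 = 1/1440
(3j)²=7/1980 [(2 4 4; 0 -3 3)], sign=-1
⇒ 4πI² = 5/121
I = (+1)√(5/121/(4π)) = 0.05734392

0.057344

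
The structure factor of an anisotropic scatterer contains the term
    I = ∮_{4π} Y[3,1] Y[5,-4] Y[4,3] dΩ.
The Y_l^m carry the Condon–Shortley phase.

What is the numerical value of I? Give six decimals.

Rules hold: Σm=0, L=12 even, 2≤4≤8.
N = 7·11·9 = 693
Δ = 4!·2!·6!/13! = 1/180180
Racah Σ t=1..3: t=1:−1/576 t=2:+1/144 t=3:−1/576 = 1/288
⇒ 3j(3 5 4; 0 0 0)² = 20/1001, sgn +1
Racah Σ t=0..1: t=0:+1/5760 t=1:−1/4320 = -1/17280
⇒ 3j(3 5 4; 1 -4 3)² = 7/4290, sgn +1
4πI² = N·(3j₀)²·(3jₘ)² = 42/1859
I = +1·√(0.0225928/4π) = 0.04240138

0.042401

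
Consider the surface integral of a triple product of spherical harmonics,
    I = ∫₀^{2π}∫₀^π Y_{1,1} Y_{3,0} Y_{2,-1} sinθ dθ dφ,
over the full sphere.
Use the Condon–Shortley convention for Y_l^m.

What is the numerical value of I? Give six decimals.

0.143048

m-sum 0 ✓  L=6 even ✓  2≤2≤4 ✓
Π(2lᵢ+1) = 3×7×5 = 105
triangle coeff Δ(1,3,2) = 1/105
Σ_t [1,1]: t=1:−1/4 = -1/4
(3j)²=3/35 [(1 3 2; 0 0 0)], sign=-1
Σ_t [0,0]: t=0:+1/12 = 1/12
(3j)²=1/35 [(1 3 2; 1 0 -1)], sign=-1
⇒ 4πI² = 9/35
I = (+1)√(9/35/(4π)) = 0.14304817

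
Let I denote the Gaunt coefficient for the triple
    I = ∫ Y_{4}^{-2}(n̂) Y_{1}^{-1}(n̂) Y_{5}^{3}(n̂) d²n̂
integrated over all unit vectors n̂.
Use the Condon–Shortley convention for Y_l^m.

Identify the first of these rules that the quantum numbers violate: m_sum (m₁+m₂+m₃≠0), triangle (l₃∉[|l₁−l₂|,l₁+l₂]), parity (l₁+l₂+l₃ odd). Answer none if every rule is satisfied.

none

azimuthal sum: -2 − 1 + 3 = 0  ✓
3 ≤ 5 ≤ 5 (triangle on l)  ✓
L = 4 + 1 + 5 = 10 (even)  ✓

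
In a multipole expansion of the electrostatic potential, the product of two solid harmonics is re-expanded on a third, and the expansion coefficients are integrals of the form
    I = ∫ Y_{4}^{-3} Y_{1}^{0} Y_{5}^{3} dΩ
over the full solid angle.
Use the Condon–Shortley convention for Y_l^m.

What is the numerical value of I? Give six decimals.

m-sum 0 ✓  L=10 even ✓  3≤5≤5 ✓
Π(2lᵢ+1) = 9×3×11 = 297
triangle coeff Δ(4,1,5) = 1/495
Σ_t [0,0]: t=0:+1/576 = 1/576
(3j)²=5/99 [(4 1 5; 0 0 0)], sign=-1
Σ_t [0,0]: t=0:+1/5040 = 1/5040
(3j)²=16/495 [(4 1 5; -3 0 3)], sign=+1
⇒ 4πI² = 16/33
I = (-1)√(16/33/(4π)) = -0.19642560

-0.196426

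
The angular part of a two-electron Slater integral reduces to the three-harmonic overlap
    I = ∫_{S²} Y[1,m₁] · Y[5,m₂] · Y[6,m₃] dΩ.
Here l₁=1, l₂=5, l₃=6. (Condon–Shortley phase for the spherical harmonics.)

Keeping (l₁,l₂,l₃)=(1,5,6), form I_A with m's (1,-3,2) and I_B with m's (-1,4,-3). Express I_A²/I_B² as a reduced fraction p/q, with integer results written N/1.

2/1

Same 1,5,6: normalisation and zero-m 3j drop out of the ratio.
A: Δ: 0! 2! 10! / 13! → 1/858; sum: t=0:+1/161280 = 1/161280; 3j²(1 5 6; 1 -3 2) = Δ·Π!·Σ² = 1/143  (sign +1)
B: Δ: 0! 2! 10! / 13! → 1/858; sum: t=0:+1/725760 = 1/725760; 3j²(1 5 6; -1 4 -3) = Δ·Π!·Σ² = 1/286  (sign -1)
I_A²/I_B² = (1/143)/(1/286) = 2/1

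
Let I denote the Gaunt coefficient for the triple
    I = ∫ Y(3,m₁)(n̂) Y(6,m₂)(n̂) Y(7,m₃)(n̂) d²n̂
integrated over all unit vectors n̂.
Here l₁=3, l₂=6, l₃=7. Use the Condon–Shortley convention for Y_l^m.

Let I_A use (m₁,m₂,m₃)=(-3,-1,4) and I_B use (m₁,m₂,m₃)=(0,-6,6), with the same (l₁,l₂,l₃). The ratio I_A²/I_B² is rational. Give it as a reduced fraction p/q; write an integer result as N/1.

125/143

Shared (l₁,l₂,l₃)=(3,6,7): N and (l;000)² cancel in I_A²/I_B².
A: Δ = 2!·4!·10!/17! = 1/2042040; Racah Σ t=2..2: t=2:+1/1451520 = 1/1451520; ⇒ 3j(3 6 7; -3 -1 4)² = 75/3094, sgn -1
B: Δ = 2!·4!·10!/17! = 1/2042040; Racah Σ t=0..0: t=0:+1/43545600 = 1/43545600; ⇒ 3j(3 6 7; 0 -6 6)² = 33/1190, sgn -1
I_A²/I_B² = (75/3094)/(33/1190) = 125/143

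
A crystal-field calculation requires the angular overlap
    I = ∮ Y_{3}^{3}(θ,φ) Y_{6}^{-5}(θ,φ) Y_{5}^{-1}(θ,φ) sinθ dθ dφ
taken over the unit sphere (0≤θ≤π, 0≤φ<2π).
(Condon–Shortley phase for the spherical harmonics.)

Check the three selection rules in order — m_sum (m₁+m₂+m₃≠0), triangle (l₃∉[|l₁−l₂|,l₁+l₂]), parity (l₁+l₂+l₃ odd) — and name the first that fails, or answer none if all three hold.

azimuthal sum: 3 − 5 − 1 = -3  ✗
3 ≤ 5 ≤ 9 (triangle on l)
L = 3 + 6 + 5 = 14 (even)

m_sum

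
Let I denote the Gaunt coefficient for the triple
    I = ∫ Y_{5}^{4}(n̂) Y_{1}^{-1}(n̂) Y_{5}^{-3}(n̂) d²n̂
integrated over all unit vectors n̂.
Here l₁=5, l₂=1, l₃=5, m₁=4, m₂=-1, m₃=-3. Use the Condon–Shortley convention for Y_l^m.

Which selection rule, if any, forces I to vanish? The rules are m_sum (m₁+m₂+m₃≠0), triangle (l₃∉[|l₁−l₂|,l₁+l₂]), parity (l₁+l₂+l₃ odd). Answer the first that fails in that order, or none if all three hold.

parity

azimuthal sum: 4 − 1 − 3 = 0  ✓
4 ≤ 5 ≤ 6 (triangle on l)  ✓
L = 5 + 1 + 5 = 11 (odd)  ✗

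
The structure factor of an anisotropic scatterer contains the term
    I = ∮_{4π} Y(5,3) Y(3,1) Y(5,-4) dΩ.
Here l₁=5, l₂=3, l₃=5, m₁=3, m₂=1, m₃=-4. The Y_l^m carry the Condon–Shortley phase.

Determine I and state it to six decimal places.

l₁+l₂+l₃=13 is odd: 3j(l;000)=0 ⇒ I=0

0.000000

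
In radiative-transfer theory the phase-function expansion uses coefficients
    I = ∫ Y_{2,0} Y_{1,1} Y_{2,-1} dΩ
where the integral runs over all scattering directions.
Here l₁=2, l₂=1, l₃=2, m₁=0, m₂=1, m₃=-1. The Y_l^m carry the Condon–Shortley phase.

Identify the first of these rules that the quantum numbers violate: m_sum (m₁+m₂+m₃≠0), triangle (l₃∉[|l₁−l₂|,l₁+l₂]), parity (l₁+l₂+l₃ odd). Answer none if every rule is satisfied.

parity

azimuthal sum: 0 + 1 − 1 = 0  ✓
1 ≤ 2 ≤ 3 (triangle on l)  ✓
L = 2 + 1 + 2 = 5 (odd)  ✗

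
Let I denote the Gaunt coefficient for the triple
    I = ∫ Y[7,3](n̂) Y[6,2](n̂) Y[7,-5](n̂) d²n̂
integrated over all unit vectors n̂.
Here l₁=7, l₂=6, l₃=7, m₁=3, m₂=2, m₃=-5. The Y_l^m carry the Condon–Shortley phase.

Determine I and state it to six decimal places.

-0.112256

Rules hold: Σm=0, L=20 even, 1≤7≤13.
N = 15·13·15 = 2925
Δ = 6!·8!·6!/21! = 1/2444321880
Racah Σ t=0..6: t=0:+1/2612736000 t=1:−1/20736000 t=2:+1/1658880 t=3:−1/746496 t=4:+1/1658880 t=5:−1/20736000 t=6:+1/2612736000 = -1/4354560
⇒ 3j(7 6 7; 0 0 0)² = 1000/138567, sgn +1
Racah Σ t=2..4: t=2:+1/49766400 t=3:−1/21772800 t=4:+1/92897280 = -1/66355200
⇒ 3j(7 6 7; 3 2 -5)² = 63/8398, sgn -1
4πI² = N·(3j₀)²·(3jₘ)² = 2362500/14919047
I = -1·√(0.158355/4π) = -0.11225623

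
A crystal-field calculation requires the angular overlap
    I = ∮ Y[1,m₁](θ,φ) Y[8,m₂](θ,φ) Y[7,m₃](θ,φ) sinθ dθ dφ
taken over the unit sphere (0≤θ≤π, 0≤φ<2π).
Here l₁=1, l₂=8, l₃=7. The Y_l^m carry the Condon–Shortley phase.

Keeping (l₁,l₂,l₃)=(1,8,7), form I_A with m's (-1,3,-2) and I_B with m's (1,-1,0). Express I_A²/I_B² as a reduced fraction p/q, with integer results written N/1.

55/36

Shared (l₁,l₂,l₃)=(1,8,7): N and (l;000)² cancel in I_A²/I_B².
A: Δ = 2!·0!·14!/17! = 1/2040; Racah Σ t=2..2: t=2:+1/87091200 = 1/87091200; ⇒ 3j(1 8 7; -1 3 -2)² = 11/408, sgn -1
B: Δ = 2!·0!·14!/17! = 1/2040; Racah Σ t=0..0: t=0:+1/50803200 = 1/50803200; ⇒ 3j(1 8 7; 1 -1 0)² = 3/170, sgn -1
I_A²/I_B² = (11/408)/(3/170) = 55/36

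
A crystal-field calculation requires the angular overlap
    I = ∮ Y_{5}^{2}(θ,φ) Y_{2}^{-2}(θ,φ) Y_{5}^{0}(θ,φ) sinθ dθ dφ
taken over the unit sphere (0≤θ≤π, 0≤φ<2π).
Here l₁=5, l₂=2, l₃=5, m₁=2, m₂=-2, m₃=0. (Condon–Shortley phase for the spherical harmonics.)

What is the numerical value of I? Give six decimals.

Checks pass: Σm=0; 12 even; l₃=5∈[3,7].
(2·5+1)(2·2+1)(2·5+1) = 605
Δ: 2! 8! 2! / 13! → 1/38610
sum: t=0:+1/2880 t=1:−1/576 t=2:+1/2880 = -1/960
3j²(5 2 5; 0 0 0) = Δ·Π!·Σ² = 10/429  (sign +1)
sum: t=0:+1/2880 = 1/2880
3j²(5 2 5; 2 -2 0) = Δ·Π!·Σ² = 14/429  (sign -1)
combine: 4πI² = 605·10/429·14/429 = 700/1521
take √, sign -1: I = -0.19137248

-0.191372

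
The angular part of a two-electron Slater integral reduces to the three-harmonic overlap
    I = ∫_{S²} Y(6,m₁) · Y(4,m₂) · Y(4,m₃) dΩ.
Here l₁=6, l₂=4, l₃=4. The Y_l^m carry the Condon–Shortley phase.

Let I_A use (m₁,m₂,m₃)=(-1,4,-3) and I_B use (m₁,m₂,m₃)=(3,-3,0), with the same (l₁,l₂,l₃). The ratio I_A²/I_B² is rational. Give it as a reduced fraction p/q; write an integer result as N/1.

7/25

Same 6,4,4: normalisation and zero-m 3j drop out of the ratio.
A: Δ: 6! 6! 2! / 15! → 1/1261260; sum: t=6:+1/172800 = 1/172800; 3j²(6 4 4; -1 4 -3) = Δ·Π!·Σ² = 7/2145  (sign -1)
B: Δ: 6! 6! 2! / 15! → 1/1261260; sum: t=0:+1/25920 t=1:−1/11520 = -1/20736; 3j²(6 4 4; 3 -3 0) = Δ·Π!·Σ² = 5/429  (sign -1)
I_A²/I_B² = (7/2145)/(5/429) = 7/25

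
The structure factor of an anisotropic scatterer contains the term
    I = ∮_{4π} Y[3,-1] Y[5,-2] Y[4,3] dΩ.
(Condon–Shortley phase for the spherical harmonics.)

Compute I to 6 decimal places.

-0.171363

m-sum 0 ✓  L=12 even ✓  2≤4≤8 ✓
Π(2lᵢ+1) = 7×11×9 = 693
triangle coeff Δ(3,5,4) = 1/180180
Σ_t [1,3]: t=1:−1/576 t=2:+1/144 t=3:−1/576 = 1/288
(3j)²=20/1001 [(3 5 4; 0 0 0)], sign=+1
Σ_t [2,3]: t=2:+1/960 t=3:−1/4320 = 7/8640
(3j)²=343/12870 [(3 5 4; -1 -2 3)], sign=-1
⇒ 4πI² = 686/1859
I = (-1)√(686/1859/(4π)) = -0.17136315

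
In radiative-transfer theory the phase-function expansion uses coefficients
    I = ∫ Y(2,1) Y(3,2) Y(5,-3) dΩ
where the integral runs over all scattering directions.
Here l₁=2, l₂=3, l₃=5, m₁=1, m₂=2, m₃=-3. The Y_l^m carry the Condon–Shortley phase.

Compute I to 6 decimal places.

-0.253584

Checks pass: Σm=0; 10 even; l₃=5∈[1,5].
(2·2+1)(2·3+1)(2·5+1) = 385
Δ: 0! 4! 6! / 11! → 1/2310
sum: t=0:+1/144 = 1/144
3j²(2 3 5; 0 0 0) = Δ·Π!·Σ² = 10/231  (sign -1)
sum: t=0:+1/720 = 1/720
3j²(2 3 5; 1 2 -3) = Δ·Π!·Σ² = 8/165  (sign +1)
combine: 4πI² = 385·10/231·8/165 = 80/99
take √, sign -1: I = -0.25358436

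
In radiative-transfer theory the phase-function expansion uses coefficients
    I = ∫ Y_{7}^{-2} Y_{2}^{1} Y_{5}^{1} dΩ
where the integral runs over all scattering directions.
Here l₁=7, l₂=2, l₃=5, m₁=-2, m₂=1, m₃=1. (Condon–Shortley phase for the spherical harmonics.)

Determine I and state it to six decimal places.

m-sum 0 ✓  L=14 even ✓  5≤5≤9 ✓
Π(2lᵢ+1) = 15×5×11 = 825
triangle coeff Δ(7,2,5) = 1/15015
Σ_t [2,2]: t=2:+1/57600 = 1/57600
(3j)²=21/715 [(7 2 5; 0 0 0)], sign=-1
Σ_t [3,3]: t=3:−1/103680 = -1/103680
(3j)²=4/143 [(7 2 5; -2 1 1)], sign=-1
⇒ 4πI² = 1260/1859
I = (+1)√(1260/1859/(4π)) = 0.23224194

0.232242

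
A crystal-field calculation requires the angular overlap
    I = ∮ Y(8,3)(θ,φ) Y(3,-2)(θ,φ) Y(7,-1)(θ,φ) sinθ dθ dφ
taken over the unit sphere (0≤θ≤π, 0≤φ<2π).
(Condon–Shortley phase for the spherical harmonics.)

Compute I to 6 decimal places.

m-sum 0 ✓  L=18 even ✓  5≤7≤11 ✓
Π(2lᵢ+1) = 17×7×15 = 1785
triangle coeff Δ(8,3,7) = 1/5290740
Σ_t [1,3]: t=1:−1/7257600 t=2:+1/2073600 t=3:−1/7257600 = 1/4838400
(3j)²=252/20995 [(8 3 7; 0 0 0)], sign=-1
Σ_t [0,1]: t=0:+1/14515200 t=1:−1/11612160 = -1/58060800
(3j)²=55/58786 [(8 3 7; 3 -2 -1)], sign=-1
⇒ 4πI² = 20790/1037153
I = (+1)√(20790/1037153/(4π)) = 0.03993934

0.039939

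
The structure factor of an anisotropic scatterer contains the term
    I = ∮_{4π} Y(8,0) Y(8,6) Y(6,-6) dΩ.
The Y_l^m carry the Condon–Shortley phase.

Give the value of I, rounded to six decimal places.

Checks pass: Σm=0; 22 even; l₃=6∈[0,16].
(2·8+1)(2·8+1)(2·6+1) = 3757
Δ: 10! 6! 6! / 23! → 1/13742520792
sum: t=2:+1/41803776000 t=3:−1/435456000 t=4:+1/39813120 t=5:−1/18662400 t=6:+1/39813120 t=7:−1/435456000 t=8:+1/41803776000 = -11/1393459200
3j²(8 8 6; 0 0 0) = Δ·Π!·Σ² = 600/96577  (sign -1)
sum: t=8:+1/41803776000 = 1/41803776000
3j²(8 8 6; 0 6 -6) = Δ·Π!·Σ² = 42/7429  (sign +1)
combine: 4πI² = 3757·600/96577·42/7429 = 25200/190969
take √, sign -1: I = -0.10247405

-0.102474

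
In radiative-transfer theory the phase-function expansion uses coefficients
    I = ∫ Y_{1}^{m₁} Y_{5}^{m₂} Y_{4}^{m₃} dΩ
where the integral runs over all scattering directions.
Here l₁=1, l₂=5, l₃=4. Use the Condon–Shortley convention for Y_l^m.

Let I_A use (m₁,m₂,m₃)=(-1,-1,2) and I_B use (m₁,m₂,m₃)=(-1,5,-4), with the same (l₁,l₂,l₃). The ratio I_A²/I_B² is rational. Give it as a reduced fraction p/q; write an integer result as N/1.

2/15

l's match ⇒ only the (l;m) 3-j factors differ between A and B.
A: triangle coeff Δ(1,5,4) = 1/495; Σ_t [2,2]: t=2:+1/2880 = 1/2880; (3j)²=2/165 [(1 5 4; -1 -1 2)], sign=+1
B: triangle coeff Δ(1,5,4) = 1/495; Σ_t [2,2]: t=2:+1/80640 = 1/80640; (3j)²=1/11 [(1 5 4; -1 5 -4)], sign=+1
I_A²/I_B² = (2/165)/(1/11) = 2/15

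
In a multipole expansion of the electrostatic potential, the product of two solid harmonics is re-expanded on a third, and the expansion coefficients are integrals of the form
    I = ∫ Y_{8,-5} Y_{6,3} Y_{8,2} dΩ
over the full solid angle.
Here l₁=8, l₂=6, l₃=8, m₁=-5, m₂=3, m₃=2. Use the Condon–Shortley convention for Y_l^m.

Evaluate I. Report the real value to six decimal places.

0.069375

m-sum 0 ✓  L=22 even ✓  2≤8≤14 ✓
Π(2lᵢ+1) = 17×13×17 = 3757
triangle coeff Δ(8,6,8) = 1/13742520792
Σ_t [0,6]: t=0:+1/41803776000 t=1:−1/435456000 t=2:+1/39813120 t=3:−1/18662400 t=4:+1/39813120 t=5:−1/435456000 t=6:+1/41803776000 = -11/1393459200
(3j)²=600/96577 [(8 6 8; 0 0 0)], sign=-1
Σ_t [3,6]: t=3:−1/94058496000 t=4:+1/2090188800 t=5:−1/464486400 t=6:+1/783820800 = -11/26873856000
(3j)²=77/29716 [(8 6 8; -5 3 2)], sign=-1
⇒ 4πI² = 11550/190969
I = (+1)√(11550/190969/(4π)) = 0.06937526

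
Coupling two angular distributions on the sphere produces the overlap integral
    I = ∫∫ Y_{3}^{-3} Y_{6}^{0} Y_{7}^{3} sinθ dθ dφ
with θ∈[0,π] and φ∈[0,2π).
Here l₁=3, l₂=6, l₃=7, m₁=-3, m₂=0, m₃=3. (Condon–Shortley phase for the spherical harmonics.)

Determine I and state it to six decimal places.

m-sum 0 ✓  L=16 even ✓  3≤7≤9 ✓
Π(2lᵢ+1) = 7×13×15 = 1365
triangle coeff Δ(3,6,7) = 1/2042040
Σ_t [0,2]: t=0:+1/207360 t=1:−1/57600 t=2:+1/207360 = -1/129600
(3j)²=168/12155 [(3 6 7; 0 0 0)], sign=+1
Σ_t [2,2]: t=2:+1/829440 = 1/829440
(3j)²=225/9724 [(3 6 7; -3 0 3)], sign=+1
⇒ 4πI² = 198450/454597
I = (+1)√(198450/454597/(4π)) = 0.18638345

0.186383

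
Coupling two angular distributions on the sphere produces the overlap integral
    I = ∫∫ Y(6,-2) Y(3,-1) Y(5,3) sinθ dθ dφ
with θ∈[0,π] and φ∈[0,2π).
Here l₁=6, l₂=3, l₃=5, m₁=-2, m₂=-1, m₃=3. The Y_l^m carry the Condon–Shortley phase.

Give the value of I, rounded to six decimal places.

Rules hold: Σm=0, L=14 even, 3≤5≤9.
N = 13·7·11 = 1001
Δ = 4!·8!·2!/15! = 1/675675
Racah Σ t=1..3: t=1:−1/8640 t=2:+1/2304 t=3:−1/8640 = 7/34560
⇒ 3j(6 3 5; 0 0 0)² = 7/429, sgn -1
Racah Σ t=0..2: t=0:+1/1935360 t=1:−1/30240 t=2:+1/11520 = 1/18432
⇒ 3j(6 3 5; -2 -1 3)² = 7/429, sgn +1
4πI² = N·(3j₀)²·(3jₘ)² = 343/1287
I = -1·√(0.266511/4π) = -0.14563067

-0.145631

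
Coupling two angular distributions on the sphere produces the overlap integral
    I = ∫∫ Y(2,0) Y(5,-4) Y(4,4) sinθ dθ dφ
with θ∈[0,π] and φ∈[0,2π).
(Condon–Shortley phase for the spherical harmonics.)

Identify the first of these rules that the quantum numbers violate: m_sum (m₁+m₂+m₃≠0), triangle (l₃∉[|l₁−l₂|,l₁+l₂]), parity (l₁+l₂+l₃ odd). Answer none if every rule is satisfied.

parity

m₁+m₂+m₃ = 0 − 4 + 4 = 0  ✓
triangle: |2−5|=3 ≤ l₃=4 ≤ 2+5=7  ✓
parity: l₁+l₂+l₃ = 11 is odd  ✗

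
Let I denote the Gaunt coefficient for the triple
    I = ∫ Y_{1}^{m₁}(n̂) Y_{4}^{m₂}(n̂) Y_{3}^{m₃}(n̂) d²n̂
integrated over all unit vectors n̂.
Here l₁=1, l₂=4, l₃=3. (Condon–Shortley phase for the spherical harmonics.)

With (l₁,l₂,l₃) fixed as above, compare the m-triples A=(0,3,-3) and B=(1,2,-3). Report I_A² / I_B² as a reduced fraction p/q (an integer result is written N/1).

Shared (l₁,l₂,l₃)=(1,4,3): N and (l;000)² cancel in I_A²/I_B².
A: Δ = 2!·0!·6!/9! = 1/252; Racah Σ t=1..1: t=1:−1/720 = -1/720; ⇒ 3j(1 4 3; 0 3 -3)² = 1/36, sgn -1
B: Δ = 2!·0!·6!/9! = 1/252; Racah Σ t=0..0: t=0:+1/1440 = 1/1440; ⇒ 3j(1 4 3; 1 2 -3)² = 1/252, sgn +1
I_A²/I_B² = (1/36)/(1/252) = 7/1

7/1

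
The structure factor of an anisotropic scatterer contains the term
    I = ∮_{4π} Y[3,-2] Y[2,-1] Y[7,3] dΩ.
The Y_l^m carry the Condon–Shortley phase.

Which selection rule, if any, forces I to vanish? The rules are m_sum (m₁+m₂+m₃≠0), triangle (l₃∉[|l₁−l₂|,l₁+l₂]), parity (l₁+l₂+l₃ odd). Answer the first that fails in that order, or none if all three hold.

triangle

m₁+m₂+m₃ = -2 − 1 + 3 = 0  ✓
triangle: |3−2|=1 ≤ l₃=7 ≤ 3+2=5  ✗
parity: l₁+l₂+l₃ = 12 is even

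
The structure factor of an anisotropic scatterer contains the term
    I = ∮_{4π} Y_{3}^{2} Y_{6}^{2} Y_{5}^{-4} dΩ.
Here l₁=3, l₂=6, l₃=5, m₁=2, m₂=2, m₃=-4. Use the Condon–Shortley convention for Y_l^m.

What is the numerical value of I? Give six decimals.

Checks pass: Σm=0; 14 even; l₃=5∈[3,9].
(2·3+1)(2·6+1)(2·5+1) = 1001
Δ: 4! 2! 8! / 15! → 1/675675
sum: t=1:−1/8640 t=2:+1/2304 t=3:−1/8640 = 7/34560
3j²(3 6 5; 0 0 0) = Δ·Π!·Σ² = 7/429  (sign -1)
sum: t=0:+1/967680 t=1:−1/60480 = -1/64512
3j²(3 6 5; 2 2 -4) = Δ·Π!·Σ² = 15/1001  (sign +1)
combine: 4πI² = 1001·7/429·15/1001 = 35/143
take √, sign -1: I = -0.13956004

-0.139560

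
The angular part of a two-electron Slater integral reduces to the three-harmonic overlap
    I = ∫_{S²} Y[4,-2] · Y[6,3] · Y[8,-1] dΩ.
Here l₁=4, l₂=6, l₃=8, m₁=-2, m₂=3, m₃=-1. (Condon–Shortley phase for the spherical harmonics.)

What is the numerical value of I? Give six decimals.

0.158521

Rules hold: Σm=0, L=18 even, 2≤8≤10.
N = 9·13·17 = 1989
Δ = 2!·6!·10!/19! = 1/23279256
Racah Σ t=0..2: t=0:+1/1658880 t=1:−1/518400 t=2:+1/1658880 = -1/1382400
⇒ 3j(4 6 8; 0 0 0)² = 504/46189, sgn -1
Racah Σ t=0..2: t=0:+1/522547200 t=1:−1/9676800 t=2:+1/2903040 = 127/522547200
⇒ 3j(4 6 8; -2 3 -1)² = 16129/1108536, sgn -1
4πI² = N·(3j₀)²·(3jₘ)² = 3048381/9653501
I = +1·√(0.31578/4π) = 0.15852117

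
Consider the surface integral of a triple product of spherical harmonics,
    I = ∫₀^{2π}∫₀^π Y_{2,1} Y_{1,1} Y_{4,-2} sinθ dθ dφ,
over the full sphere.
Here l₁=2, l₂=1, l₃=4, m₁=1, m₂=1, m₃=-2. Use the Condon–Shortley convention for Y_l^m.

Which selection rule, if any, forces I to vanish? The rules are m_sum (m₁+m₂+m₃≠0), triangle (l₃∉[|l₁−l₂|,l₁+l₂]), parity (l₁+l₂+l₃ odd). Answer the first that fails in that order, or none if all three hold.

triangle

azimuthal sum: 1 + 1 − 2 = 0  ✓
1 ≤ 4 ≤ 3 (triangle on l)  ✗
L = 2 + 1 + 4 = 7 (odd)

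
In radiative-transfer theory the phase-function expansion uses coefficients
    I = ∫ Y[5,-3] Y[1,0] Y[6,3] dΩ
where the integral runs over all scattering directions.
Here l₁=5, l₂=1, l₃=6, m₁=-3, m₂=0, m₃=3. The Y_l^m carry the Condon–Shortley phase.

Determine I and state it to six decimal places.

Rules hold: Σm=0, L=12 even, 4≤6≤6.
N = 11·3·13 = 429
Δ = 0!·10!·2!/13! = 1/858
Racah Σ t=0..0: t=0:+1/14400 = 1/14400
⇒ 3j(5 1 6; 0 0 0)² = 6/143, sgn +1
Racah Σ t=0..0: t=0:+1/80640 = 1/80640
⇒ 3j(5 1 6; -3 0 3)² = 9/286, sgn -1
4πI² = N·(3j₀)²·(3jₘ)² = 81/143
I = -1·√(0.566434/4π) = -0.21230956

-0.212310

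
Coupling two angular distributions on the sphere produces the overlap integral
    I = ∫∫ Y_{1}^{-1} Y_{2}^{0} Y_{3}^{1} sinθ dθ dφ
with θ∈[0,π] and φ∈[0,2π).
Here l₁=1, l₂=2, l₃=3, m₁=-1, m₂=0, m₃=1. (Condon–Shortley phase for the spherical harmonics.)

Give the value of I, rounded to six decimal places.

m-sum 0 ✓  L=6 even ✓  1≤3≤3 ✓
Π(2lᵢ+1) = 3×5×7 = 105
triangle coeff Δ(1,2,3) = 1/105
Σ_t [0,0]: t=0:+1/4 = 1/4
(3j)²=3/35 [(1 2 3; 0 0 0)], sign=-1
Σ_t [0,0]: t=0:+1/8 = 1/8
(3j)²=2/35 [(1 2 3; -1 0 1)], sign=+1
⇒ 4πI² = 18/35
I = (-1)√(18/35/(4π)) = -0.20230066

-0.202301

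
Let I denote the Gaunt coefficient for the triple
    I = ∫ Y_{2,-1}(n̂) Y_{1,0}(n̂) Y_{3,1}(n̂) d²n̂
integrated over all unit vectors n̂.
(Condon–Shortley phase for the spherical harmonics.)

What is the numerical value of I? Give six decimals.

-0.233597

m-sum 0 ✓  L=6 even ✓  1≤3≤3 ✓
Π(2lᵢ+1) = 5×3×7 = 105
triangle coeff Δ(2,1,3) = 1/105
Σ_t [0,0]: t=0:+1/4 = 1/4
(3j)²=3/35 [(2 1 3; 0 0 0)], sign=-1
Σ_t [0,0]: t=0:+1/6 = 1/6
(3j)²=8/105 [(2 1 3; -1 0 1)], sign=+1
⇒ 4πI² = 24/35
I = (-1)√(24/35/(4π)) = -0.23359668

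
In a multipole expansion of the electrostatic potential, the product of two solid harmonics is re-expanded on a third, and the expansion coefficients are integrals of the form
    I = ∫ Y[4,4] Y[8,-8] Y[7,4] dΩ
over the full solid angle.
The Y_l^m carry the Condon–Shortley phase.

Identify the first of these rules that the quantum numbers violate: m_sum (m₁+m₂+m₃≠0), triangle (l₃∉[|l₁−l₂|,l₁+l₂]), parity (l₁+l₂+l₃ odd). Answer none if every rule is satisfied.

azimuthal sum: 4 − 8 + 4 = 0  ✓
4 ≤ 7 ≤ 12 (triangle on l)  ✓
L = 4 + 8 + 7 = 19 (odd)  ✗

parity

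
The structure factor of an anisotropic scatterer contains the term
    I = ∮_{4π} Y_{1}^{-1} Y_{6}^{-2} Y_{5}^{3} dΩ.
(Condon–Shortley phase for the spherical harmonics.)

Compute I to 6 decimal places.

0.100084

Checks pass: Σm=0; 12 even; l₃=5∈[5,7].
(2·1+1)(2·6+1)(2·5+1) = 429
Δ: 2! 0! 10! / 13! → 1/858
sum: t=1:−1/14400 = -1/14400
3j²(1 6 5; 0 0 0) = Δ·Π!·Σ² = 6/143  (sign +1)
sum: t=2:+1/161280 = 1/161280
3j²(1 6 5; -1 -2 3) = Δ·Π!·Σ² = 1/143  (sign +1)
combine: 4πI² = 429·6/143·1/143 = 18/143
take √, sign +1: I = 0.10008369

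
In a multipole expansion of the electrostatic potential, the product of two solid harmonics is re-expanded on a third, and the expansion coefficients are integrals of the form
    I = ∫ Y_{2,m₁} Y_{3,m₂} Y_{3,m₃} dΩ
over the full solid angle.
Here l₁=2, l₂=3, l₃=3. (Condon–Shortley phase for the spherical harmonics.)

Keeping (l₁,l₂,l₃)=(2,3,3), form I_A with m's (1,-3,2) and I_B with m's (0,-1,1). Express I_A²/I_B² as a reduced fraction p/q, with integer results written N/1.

25/9

l's match ⇒ only the (l;m) 3-j factors differ between A and B.
A: triangle coeff Δ(2,3,3) = 1/3780; Σ_t [0,0]: t=0:+1/48 = 1/48; (3j)²=5/84 [(2 3 3; 1 -3 2)], sign=-1
B: triangle coeff Δ(2,3,3) = 1/3780; Σ_t [0,2]: t=0:+1/16 t=1:−1/6 t=2:+1/96 = -3/32; (3j)²=3/140 [(2 3 3; 0 -1 1)], sign=-1
I_A²/I_B² = (5/84)/(3/140) = 25/9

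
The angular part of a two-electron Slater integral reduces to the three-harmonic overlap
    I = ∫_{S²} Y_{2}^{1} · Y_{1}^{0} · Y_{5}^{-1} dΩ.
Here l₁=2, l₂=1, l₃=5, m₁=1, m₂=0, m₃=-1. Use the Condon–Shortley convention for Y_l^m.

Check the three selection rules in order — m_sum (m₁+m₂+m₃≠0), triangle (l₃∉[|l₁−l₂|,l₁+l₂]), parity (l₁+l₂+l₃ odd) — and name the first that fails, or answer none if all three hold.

Σmᵢ = 0  ✓
l₃∈[|l₁−l₂|,l₁+l₂]=[1,3], have l₃=5  ✗
Σlᵢ = 8 ⇒ even

triangle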